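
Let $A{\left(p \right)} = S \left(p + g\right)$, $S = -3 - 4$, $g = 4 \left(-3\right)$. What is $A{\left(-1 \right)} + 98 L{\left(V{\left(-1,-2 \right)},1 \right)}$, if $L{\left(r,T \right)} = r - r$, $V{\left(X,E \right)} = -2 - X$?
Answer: $91$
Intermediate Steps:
$g = -12$
$S = -7$
$L{\left(r,T \right)} = 0$
$A{\left(p \right)} = 84 - 7 p$ ($A{\left(p \right)} = - 7 \left(p - 12\right) = - 7 \left(-12 + p\right) = 84 - 7 p$)
$A{\left(-1 \right)} + 98 L{\left(V{\left(-1,-2 \right)},1 \right)} = \left(84 - -7\right) + 98 \cdot 0 = \left(84 + 7\right) + 0 = 91 + 0 = 91$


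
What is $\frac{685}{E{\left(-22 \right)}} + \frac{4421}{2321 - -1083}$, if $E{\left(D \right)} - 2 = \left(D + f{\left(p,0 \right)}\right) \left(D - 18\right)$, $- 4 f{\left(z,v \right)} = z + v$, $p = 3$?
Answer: $\frac{1590923}{776112} \approx 2.0499$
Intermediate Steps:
$f{\left(z,v \right)} = - \frac{v}{4} - \frac{z}{4}$ ($f{\left(z,v \right)} = - \frac{z + v}{4} = - \frac{v + z}{4} = - \frac{v}{4} - \frac{z}{4}$)
$E{\left(D \right)} = 2 + \left(-18 + D\right) \left(- \frac{3}{4} + D\right)$ ($E{\left(D \right)} = 2 + \left(D - \frac{3}{4}\right) \left(D - 18\right) = 2 + \left(D + \left(0 - \frac{3}{4}\right)\right) \left(-18 + D\right) = 2 + \left(D - \frac{3}{4}\right) \left(-18 + D\right) = 2 + \left(- \frac{3}{4} + D\right) \left(-18 + D\right) = 2 + \left(-18 + D\right) \left(- \frac{3}{4} + D\right)$)
$\frac{685}{E{\left(-22 \right)}} + \frac{4421}{2321 - -1083} = \frac{685}{\frac{31}{2} + \left(-22\right)^{2} - - \frac{825}{2}} + \frac{4421}{2321 - -1083} = \frac{685}{\frac{31}{2} + 484 + \frac{825}{2}} + \frac{4421}{2321 + 1083} = \frac{685}{912} + \frac{4421}{3404} = \frac{1590923}{776112}$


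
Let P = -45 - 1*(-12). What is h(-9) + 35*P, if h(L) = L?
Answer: -1164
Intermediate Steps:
P = -33 (P = -45 + 12 = -33)
h(-9) + 35*P = -9 + 35*(-33) = -9 - 1155 = -1164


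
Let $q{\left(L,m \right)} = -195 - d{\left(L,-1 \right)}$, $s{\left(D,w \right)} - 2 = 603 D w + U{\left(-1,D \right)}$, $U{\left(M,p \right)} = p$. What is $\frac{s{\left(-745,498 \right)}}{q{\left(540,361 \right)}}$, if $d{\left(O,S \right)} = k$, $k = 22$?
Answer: $\frac{223719773}{217} \approx 1.031 \cdot 10^{6}$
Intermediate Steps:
$d{\left(O,S \right)} = 22$
$s{\left(D,w \right)} = 2 + D + 603 D w$ ($s{\left(D,w \right)} = 2 + \left(603 D w + D\right) = 2 + \left(D + 603 D w\right) = 2 + D + 603 D w$)
$q{\left(L,m \right)} = -217$ ($q{\left(L,m \right)} = -195 - 22 = -217$)
$\frac{s{\left(-745,498 \right)}}{q{\left(540,361 \right)}} = \frac{2 - 745 + 603 \left(-745\right) 498}{-217} = \left(2 - 745 - 223719030\right) \left(- \frac{1}{217}\right) = \left(-223719773\right) \left(- \frac{1}{217}\right) = \frac{223719773}{217}$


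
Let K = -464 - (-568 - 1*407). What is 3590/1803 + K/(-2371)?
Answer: 7590557/4274913 ≈ 1.7756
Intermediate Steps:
K = 511 (K = -464 - (-568 - 407) = -464 - 1*(-975) = -464 + 975 = 511)
3590/1803 + K/(-2371) = 3590/1803 + 511/(-2371) = 3590*(1/1803) + 511*(-1/2371) = 3590/1803 - 511/2371 = 7590557/4274913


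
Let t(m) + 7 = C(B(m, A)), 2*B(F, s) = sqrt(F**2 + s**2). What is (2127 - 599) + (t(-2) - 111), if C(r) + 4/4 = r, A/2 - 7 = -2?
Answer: 1409 + sqrt(26) ≈ 1414.1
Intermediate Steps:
A = 10 (A = 14 + 2*(-2) = 14 - 4 = 10)
B(F, s) = sqrt(F**2 + s**2)/2
C(r) = -1 + r
t(m) = -8 + sqrt(100 + m**2)/2 (t(m) = -7 + (-1 + sqrt(m**2 + 10**2)/2) = -7 + (-1 + sqrt(m**2 + 100)/2) = -7 + (-1 + sqrt(100 + m**2)/2) = -8 + sqrt(100 + m**2)/2)
(2127 - 599) + (t(-2) - 111) = (2127 - 599) + ((-8 + sqrt(100 + (-2)**2)/2) - 111) = 1528 + ((-8 + sqrt(100 + 4)/2) - 111) = 1528 + ((-8 + sqrt(104)/2) - 111) = 1528 + ((-8 + (2*sqrt(26))/2) - 111) = 1528 + ((-8 + sqrt(26)) - 111) = 1528 + (-119 + sqrt(26)) = 1409 + sqrt(26)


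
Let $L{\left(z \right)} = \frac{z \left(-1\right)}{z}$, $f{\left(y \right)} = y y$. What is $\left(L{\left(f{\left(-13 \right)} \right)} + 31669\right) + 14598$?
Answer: $46266$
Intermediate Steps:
$f{\left(y \right)} = y^{2}$
$L{\left(z \right)} = -1$ ($L{\left(z \right)} = \frac{\left(-1\right) z}{z} = -1$)
$\left(L{\left(f{\left(-13 \right)} \right)} + 31669\right) + 14598 = \left(-1 + 31669\right) + 14598 = 31668 + 14598 = 46266$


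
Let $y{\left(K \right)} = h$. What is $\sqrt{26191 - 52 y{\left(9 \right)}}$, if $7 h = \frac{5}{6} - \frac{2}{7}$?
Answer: $\frac{\sqrt{11548437}}{21} \approx 161.82$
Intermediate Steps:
$h = \frac{23}{294}$ ($h = \frac{\frac{5}{6} - \frac{2}{7}}{7} = \frac{1}{7} \cdot \frac{23}{42} = \frac{23}{294} \approx 0.078231$)
$y{\left(K \right)} = \frac{23}{294}$
$\sqrt{26191 - 52 y{\left(9 \right)}} = \sqrt{26191 - \frac{598}{147}} = \sqrt{\frac{3849479}{147}} = \frac{\sqrt{11548437}}{21}$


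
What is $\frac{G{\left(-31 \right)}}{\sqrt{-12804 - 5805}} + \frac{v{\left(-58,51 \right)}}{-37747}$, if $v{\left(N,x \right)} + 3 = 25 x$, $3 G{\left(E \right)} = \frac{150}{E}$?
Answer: $- \frac{1272}{37747} + \frac{50 i \sqrt{18609}}{576879} \approx -0.033698 + 0.011824 i$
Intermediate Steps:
$G{\left(E \right)} = \frac{50}{E}$ ($G{\left(E \right)} = \frac{150 \frac{1}{E}}{3} = \frac{50}{E}$)
$v{\left(N,x \right)} = -3 + 25 x$
$\frac{G{\left(-31 \right)}}{\sqrt{-12804 - 5805}} + \frac{v{\left(-58,51 \right)}}{-37747} = \frac{50 \frac{1}{-31}}{\sqrt{-12804 - 5805}} + \frac{-3 + 25 \cdot 51}{-37747} = \frac{50 \left(- \frac{1}{31}\right)}{\sqrt{-18609}} + \left(-3 + 1275\right) \left(- \frac{1}{37747}\right) = - \frac{50}{31 i \sqrt{18609}} + 1272 \left(- \frac{1}{37747}\right) = - \frac{50 \left(- \frac{i \sqrt{18609}}{18609}\right)}{31} - \frac{1272}{37747} = \frac{50 i \sqrt{18609}}{576879} - \frac{1272}{37747} = - \frac{1272}{37747} + \frac{50 i \sqrt{18609}}{576879}$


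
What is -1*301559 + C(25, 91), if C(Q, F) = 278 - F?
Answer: -301372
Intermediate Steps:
-1*301559 + C(25, 91) = -1*301559 + (278 - 1*91) = -301559 + (278 - 91) = -301559 + 187 = -301372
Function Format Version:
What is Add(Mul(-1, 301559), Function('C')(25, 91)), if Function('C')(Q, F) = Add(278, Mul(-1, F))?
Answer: -301372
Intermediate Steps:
Add(Mul(-1, 301559), Function('C')(25, 91)) = Add(Mul(-1, 301559), Add(278, Mul(-1, 91))) = Add(-301559, Add(278, -91)) = Add(-301559, 187) = -301372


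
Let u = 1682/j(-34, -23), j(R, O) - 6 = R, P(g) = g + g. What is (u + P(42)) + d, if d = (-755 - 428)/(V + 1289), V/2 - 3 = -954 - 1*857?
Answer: 61239/2506 ≈ 24.437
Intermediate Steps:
P(g) = 2*g
j(R, O) = 6 + R
V = -3616 (V = 6 + 2*(-954 - 1*857) = 6 + 2*(-954 - 857) = 6 + 2*(-1811) = 6 - 3622 = -3616)
u = -841/14 (u = 1682/(6 - 34) = 1682/(-28) = 1682*(-1/28) = -841/14 ≈ -60.071)
d = 91/179 (d = (-755 - 428)/(-3616 + 1289) = -1183/(-2327) = -1183*(-1/2327) = 91/179 ≈ 0.50838)
(u + P(42)) + d = (-841/14 + 2*42) + 91/179 = (-841/14 + 84) + 91/179 = 335/14 + 91/179 = 61239/2506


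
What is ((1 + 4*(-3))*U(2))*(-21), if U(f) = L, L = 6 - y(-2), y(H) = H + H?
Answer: 2310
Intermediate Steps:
y(H) = 2*H
L = 10 (L = 6 - 2*(-2) = 6 - 1*(-4) = 6 + 4 = 10)
U(f) = 10
((1 + 4*(-3))*U(2))*(-21) = ((1 + 4*(-3))*10)*(-21) = ((1 - 12)*10)*(-21) = -11*10*(-21) = -110*(-21) = 2310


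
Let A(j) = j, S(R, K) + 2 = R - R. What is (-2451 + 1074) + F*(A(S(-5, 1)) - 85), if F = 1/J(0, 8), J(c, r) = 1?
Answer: -1464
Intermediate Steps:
S(R, K) = -2 (S(R, K) = -2 + (R - R) = -2 + 0 = -2)
F = 1 (F = 1/1 = 1)
(-2451 + 1074) + F*(A(S(-5, 1)) - 85) = (-2451 + 1074) + 1*(-2 - 85) = -1377 + 1*(-87) = -1377 - 87 = -1464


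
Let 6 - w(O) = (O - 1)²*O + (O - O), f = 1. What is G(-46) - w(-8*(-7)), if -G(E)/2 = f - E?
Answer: 169300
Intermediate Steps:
G(E) = -2 + 2*E (G(E) = -2*(1 - E) = -2 + 2*E)
w(O) = 6 - O*(-1 + O)² (w(O) = 6 - ((O - 1)²*O + (O - O)) = 6 - ((-1 + O)²*O + 0) = 6 - (O*(-1 + O)² + 0) = 6 - O*(-1 + O)²)
G(-46) - w(-8*(-7)) = (-2 + 2*(-46)) - (6 - (-8*(-7))*(-1 - 8*(-7))²) = (-2 - 92) - (6 - 1*56*(-1 + 56)²) = -94 - (6 - 1*56*55²) = -94 - (6 - 1*56*3025) = -94 - (6 - 169400) = -94 - 1*(-169394) = -94 + 169394 = 169300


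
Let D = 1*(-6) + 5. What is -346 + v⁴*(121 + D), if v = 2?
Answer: 1574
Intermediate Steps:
D = -1 (D = -6 + 5 = -1)
-346 + v⁴*(121 + D) = -346 + 2⁴*(121 - 1) = -346 + 16*120 = -346 + 1920 = 1574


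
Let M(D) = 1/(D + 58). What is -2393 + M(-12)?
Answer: -110077/46 ≈ -2393.0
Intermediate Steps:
M(D) = 1/(58 + D)
-2393 + M(-12) = -2393 + 1/(58 - 12) = -2393 + 1/46 = -110077/46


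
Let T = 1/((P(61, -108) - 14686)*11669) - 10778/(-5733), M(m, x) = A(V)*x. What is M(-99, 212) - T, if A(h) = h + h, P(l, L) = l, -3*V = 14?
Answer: -2365988519743/1194613875 ≈ -1980.5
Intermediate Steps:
V = -14/3 (V = -⅓*14 = -14/3 ≈ -4.6667)
A(h) = 2*h
M(m, x) = -28*x/3 (M(m, x) = (2*(-14/3))*x = -28*x/3)
T = 2245865743/1194613875 (T = 1/((61 - 14686)*11669) - 10778/(-5733) = (1/11669)/(-14625) - 10778*(-1/5733) = -1/14625*1/11669 + 10778/5733 = -1/170659125 + 10778/5733 = 2245865743/1194613875 ≈ 1.8800)
M(-99, 212) - T = -28/3*212 - 1*2245865743/1194613875 = -5936/3 - 2245865743/1194613875 = -2365988519743/1194613875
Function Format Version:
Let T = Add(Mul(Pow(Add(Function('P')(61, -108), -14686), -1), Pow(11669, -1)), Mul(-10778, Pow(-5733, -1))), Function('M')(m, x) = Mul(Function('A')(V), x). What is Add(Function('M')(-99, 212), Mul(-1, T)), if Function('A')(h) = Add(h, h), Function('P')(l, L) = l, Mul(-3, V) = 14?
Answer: Rational(-2365988519743, 1194613875) ≈ -1980.5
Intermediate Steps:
V = Rational(-14, 3) (V = Mul(Rational(-1, 3), 14) = Rational(-14, 3) ≈ -4.6667)
Function('A')(h) = Mul(2, h)
Function('M')(m, x) = Mul(Rational(-28, 3), x) (Function('M')(m, x) = Mul(Mul(2, Rational(-14, 3)), x) = Mul(Rational(-28, 3), x))
T = Rational(2245865743, 1194613875) (T = Add(Mul(Pow(Add(61, -14686), -1), Pow(11669, -1)), Mul(-10778, Pow(-5733, -1))) = Add(Mul(Pow(-14625, -1), Rational(1, 11669)), Mul(-10778, Rational(-1, 5733))) = Add(Mul(Rational(-1, 14625), Rational(1, 11669)), Rational(10778, 5733)) = Add(Rational(-1, 170659125), Rational(10778, 5733)) = Rational(2245865743, 1194613875) ≈ 1.8800)
Add(Function('M')(-99, 212), Mul(-1, T)) = Add(Mul(Rational(-28, 3), 212), Mul(-1, Rational(2245865743, 1194613875))) = Add(Rational(-5936, 3), Rational(-2245865743, 1194613875)) = Rational(-2365988519743, 1194613875)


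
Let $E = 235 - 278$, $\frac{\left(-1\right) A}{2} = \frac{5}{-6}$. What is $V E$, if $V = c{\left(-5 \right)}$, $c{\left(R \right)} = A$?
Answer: $- \frac{215}{3} \approx -71.667$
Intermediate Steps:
$A = \frac{5}{3}$ ($A = - 2 \frac{5}{-6} = - 2 \cdot 5 \left(- \frac{1}{6}\right) = \left(-2\right) \left(- \frac{5}{6}\right) = \frac{5}{3} \approx 1.6667$)
$E = -43$ ($E = 235 - 278 = -43$)
$c{\left(R \right)} = \frac{5}{3}$
$V = \frac{5}{3} \approx 1.6667$
$V E = \frac{5}{3} \left(-43\right) = - \frac{215}{3}$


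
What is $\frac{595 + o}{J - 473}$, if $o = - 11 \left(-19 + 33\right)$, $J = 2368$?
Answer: $\frac{441}{1895} \approx 0.23272$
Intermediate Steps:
$o = -154$ ($o = \left(-11\right) 14 = -154$)
$\frac{595 + o}{J - 473} = \frac{595 - 154}{2368 - 473} = \frac{441}{1895}$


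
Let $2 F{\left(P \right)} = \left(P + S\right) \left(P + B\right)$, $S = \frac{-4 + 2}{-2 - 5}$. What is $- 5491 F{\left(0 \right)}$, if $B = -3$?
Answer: $\frac{16473}{7} \approx 2353.3$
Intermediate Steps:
$S = \frac{2}{7}$ ($S = - \frac{2}{-7} = \left(-2\right) \left(- \frac{1}{7}\right) = \frac{2}{7} \approx 0.28571$)
$F{\left(P \right)} = \frac{\left(-3 + P\right) \left(\frac{2}{7} + P\right)}{2}$ ($F{\left(P \right)} = \frac{\left(P + \frac{2}{7}\right) \left(P - 3\right)}{2} = \frac{\left(\frac{2}{7} + P\right) \left(-3 + P\right)}{2} = \frac{\left(-3 + P\right) \left(\frac{2}{7} + P\right)}{2}$)
$- 5491 F{\left(0 \right)} = - 5491 \left(- \frac{3}{7} + \frac{0^{2}}{2} - 0\right) = - 5491 \left(- \frac{3}{7} + \frac{1}{2} \cdot 0 + 0\right) = - 5491 \left(- \frac{3}{7} + 0 + 0\right) = \left(-5491\right) \left(- \frac{3}{7}\right) = \frac{16473}{7}$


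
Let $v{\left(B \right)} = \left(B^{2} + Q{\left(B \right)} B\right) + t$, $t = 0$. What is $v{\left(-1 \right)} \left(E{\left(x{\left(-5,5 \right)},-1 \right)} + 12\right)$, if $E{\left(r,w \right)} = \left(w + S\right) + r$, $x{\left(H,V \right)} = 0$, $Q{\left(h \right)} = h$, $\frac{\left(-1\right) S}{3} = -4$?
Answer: $46$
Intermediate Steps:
$S = 12$ ($S = \left(-3\right) \left(-4\right) = 12$)
$E{\left(r,w \right)} = 12 + r + w$ ($E{\left(r,w \right)} = \left(w + 12\right) + r = \left(12 + w\right) + r = 12 + r + w$)
$v{\left(B \right)} = 2 B^{2}$ ($v{\left(B \right)} = \left(B^{2} + B B\right) + 0 = \left(B^{2} + B^{2}\right) + 0 = 2 B^{2} + 0 = 2 B^{2}$)
$v{\left(-1 \right)} \left(E{\left(x{\left(-5,5 \right)},-1 \right)} + 12\right) = 2 \left(-1\right)^{2} \left(\left(12 + 0 - 1\right) + 12\right) = 2 \cdot 1 \left(11 + 12\right) = 2 \cdot 23 = 46$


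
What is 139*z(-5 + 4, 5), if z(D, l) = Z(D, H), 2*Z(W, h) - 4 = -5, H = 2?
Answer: -139/2 ≈ -69.500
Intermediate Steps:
Z(W, h) = -½ (Z(W, h) = 2 + (½)*(-5) = 2 - 5/2 = -½)
z(D, l) = -½
139*z(-5 + 4, 5) = 139*(-½) = -139/2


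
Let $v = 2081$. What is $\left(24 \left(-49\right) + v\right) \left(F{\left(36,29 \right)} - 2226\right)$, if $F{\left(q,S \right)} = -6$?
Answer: $-2019960$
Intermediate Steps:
$\left(24 \left(-49\right) + v\right) \left(F{\left(36,29 \right)} - 2226\right) = \left(24 \left(-49\right) + 2081\right) \left(-6 - 2226\right) = \left(-1176 + 2081\right) \left(-6 - 2226\right) = 905 \left(-6 - 2226\right) = 905 \left(-2232\right) = -2019960$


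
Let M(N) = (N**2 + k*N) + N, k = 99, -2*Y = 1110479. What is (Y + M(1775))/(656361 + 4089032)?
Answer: 5545771/9490786 ≈ 0.58433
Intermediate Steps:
Y = -1110479/2 (Y = -1/2*1110479 = -1110479/2 ≈ -5.5524e+5)
M(N) = N**2 + 100*N (M(N) = (N**2 + 99*N) + N = N**2 + 100*N)
(Y + M(1775))/(656361 + 4089032) = (-1110479/2 + 1775*(100 + 1775))/(656361 + 4089032) = (-1110479/2 + 1775*1875)/4745393 = (-1110479/2 + 3328125)*(1/4745393) = (5545771/2)*(1/4745393) = 5545771/9490786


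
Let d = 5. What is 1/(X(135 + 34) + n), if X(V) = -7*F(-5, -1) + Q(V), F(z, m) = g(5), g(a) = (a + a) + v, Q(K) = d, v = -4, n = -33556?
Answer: -1/33593 ≈ -2.9768e-5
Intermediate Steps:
Q(K) = 5
g(a) = -4 + 2*a (g(a) = (a + a) - 4 = 2*a - 4 = -4 + 2*a)
F(z, m) = 6 (F(z, m) = -4 + 2*5 = -4 + 10 = 6)
X(V) = -37 (X(V) = -7*6 + 5 = -42 + 5 = -37)
1/(X(135 + 34) + n) = 1/(-37 - 33556) = 1/(-33593) = -1/33593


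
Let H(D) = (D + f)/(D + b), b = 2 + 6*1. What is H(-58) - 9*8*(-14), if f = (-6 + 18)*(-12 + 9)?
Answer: 25247/25 ≈ 1009.9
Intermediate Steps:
b = 8 (b = 2 + 6 = 8)
f = -36 (f = 12*(-3) = -36)
H(D) = (-36 + D)/(8 + D) (H(D) = (D - 36)/(D + 8) = (-36 + D)/(8 + D))
H(-58) - 9*8*(-14) = (-36 - 58)/(8 - 58) - 9*8*(-14) = -94/(-50) - 72*(-14) = -1/50*(-94) - 1*(-1008) = 47/25 + 1008 = 25247/25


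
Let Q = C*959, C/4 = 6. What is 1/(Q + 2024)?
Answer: 1/25040 ≈ 3.9936e-5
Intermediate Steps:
C = 24 (C = 4*6 = 24)
Q = 23016 (Q = 24*959 = 23016)
1/(Q + 2024) = 1/(23016 + 2024) = 1/25040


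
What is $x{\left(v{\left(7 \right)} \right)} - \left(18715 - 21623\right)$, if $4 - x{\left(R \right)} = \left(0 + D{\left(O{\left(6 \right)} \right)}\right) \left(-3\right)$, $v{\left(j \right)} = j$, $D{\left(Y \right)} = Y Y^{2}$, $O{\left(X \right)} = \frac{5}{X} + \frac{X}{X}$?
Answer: $\frac{210995}{72} \approx 2930.5$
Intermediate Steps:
$O{\left(X \right)} = 1 + \frac{5}{X}$ ($O{\left(X \right)} = \frac{5}{X} + 1 = 1 + \frac{5}{X}$)
$D{\left(Y \right)} = Y^{3}$
$x{\left(R \right)} = \frac{1619}{72}$ ($x{\left(R \right)} = 4 - \left(0 + \left(\frac{5 + 6}{6}\right)^{3}\right) \left(-3\right) = 4 - \left(0 + \left(\frac{1}{6} \cdot 11\right)^{3}\right) \left(-3\right) = 4 - \left(0 + \left(\frac{11}{6}\right)^{3}\right) \left(-3\right) = 4 - \left(0 + \frac{1331}{216}\right) \left(-3\right) = 4 - \frac{1331}{216} \left(-3\right) = 4 - - \frac{1331}{72} = 4 + \frac{1331}{72} = \frac{1619}{72}$)
$x{\left(v{\left(7 \right)} \right)} - \left(18715 - 21623\right) = \frac{1619}{72} - \left(18715 - 21623\right) = \frac{1619}{72} - -2908 = \frac{1619}{72} + 2908 = \frac{210995}{72}$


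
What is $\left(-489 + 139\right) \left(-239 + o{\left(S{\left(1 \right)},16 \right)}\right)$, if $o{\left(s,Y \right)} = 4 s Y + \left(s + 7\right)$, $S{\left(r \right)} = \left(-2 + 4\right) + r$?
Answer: $12950$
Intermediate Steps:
$S{\left(r \right)} = 2 + r$
$o{\left(s,Y \right)} = 7 + s + 4 Y s$ ($o{\left(s,Y \right)} = 4 Y s + \left(7 + s\right) = 7 + s + 4 Y s$)
$\left(-489 + 139\right) \left(-239 + o{\left(S{\left(1 \right)},16 \right)}\right) = \left(-489 + 139\right) \left(-239 + \left(7 + \left(2 + 1\right) + 4 \cdot 16 \left(2 + 1\right)\right)\right) = - 350 \left(-239 + \left(7 + 3 + 4 \cdot 16 \cdot 3\right)\right) = - 350 \left(-239 + \left(7 + 3 + 192\right)\right) = - 350 \left(-239 + 202\right) = \left(-350\right) \left(-37\right) = 12950$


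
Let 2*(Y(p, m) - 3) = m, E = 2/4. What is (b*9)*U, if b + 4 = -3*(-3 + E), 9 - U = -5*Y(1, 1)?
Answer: 3339/4 ≈ 834.75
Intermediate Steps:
E = ½ (E = 2*(¼) = ½ ≈ 0.50000)
Y(p, m) = 3 + m/2
U = 53/2 (U = 9 - (-5)*(3 + (½)*1) = 9 - (-5)*(3 + ½) = 9 - (-5)*7/2 = 9 - 1*(-35/2) = 9 + 35/2 = 53/2 ≈ 26.500)
b = 7/2 (b = -4 - 3*(-3 + ½) = -4 - 3*(-5/2) = -4 + 15/2 = 7/2 ≈ 3.5000)
(b*9)*U = ((7/2)*9)*(53/2) = (63/2)*(53/2) = 3339/4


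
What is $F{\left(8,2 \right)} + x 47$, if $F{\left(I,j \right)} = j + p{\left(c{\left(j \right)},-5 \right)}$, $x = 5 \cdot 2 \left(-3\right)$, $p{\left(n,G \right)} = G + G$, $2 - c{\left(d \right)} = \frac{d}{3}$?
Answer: $-1418$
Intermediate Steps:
$c{\left(d \right)} = 2 - \frac{d}{3}$
$p{\left(n,G \right)} = 2 G$
$x = -30$ ($x = 10 \left(-3\right) = -30$)
$F{\left(I,j \right)} = -10 + j$ ($F{\left(I,j \right)} = j + 2 \left(-5\right) = j - 10 = -10 + j$)
$F{\left(8,2 \right)} + x 47 = \left(-10 + 2\right) - 1410 = -8 - 1410 = -1418$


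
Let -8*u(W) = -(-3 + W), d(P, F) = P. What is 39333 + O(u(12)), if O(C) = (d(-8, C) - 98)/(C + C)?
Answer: 353573/9 ≈ 39286.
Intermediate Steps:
u(W) = -3/8 + W/8 (u(W) = -(-1)*(-3 + W)/8 = -(3 - W)/8 = -3/8 + W/8)
O(C) = -53/C (O(C) = (-8 - 98)/(C + C) = -106*1/(2*C) = -53/C)
39333 + O(u(12)) = 39333 - 53/(-3/8 + (1/8)*12) = 39333 - 53/(-3/8 + 3/2) = 39333 - 53/9/8 = 39333 - 53*8/9 = 39333 - 424/9 = 353573/9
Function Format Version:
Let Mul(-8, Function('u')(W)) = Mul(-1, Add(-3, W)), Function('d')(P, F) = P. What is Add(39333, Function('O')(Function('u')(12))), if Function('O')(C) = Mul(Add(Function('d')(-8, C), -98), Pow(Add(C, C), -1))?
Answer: Rational(353573, 9) ≈ 39286.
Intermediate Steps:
Function('u')(W) = Add(Rational(-3, 8), Mul(Rational(1, 8), W)) (Function('u')(W) = Mul(Rational(-1, 8), Mul(-1, Add(-3, W))) = Mul(Rational(-1, 8), Add(3, Mul(-1, W))) = Add(Rational(-3, 8), Mul(Rational(1, 8), W)))
Function('O')(C) = Mul(-53, Pow(C, -1)) (Function('O')(C) = Mul(Add(-8, -98), Pow(Add(C, C), -1)) = Mul(-106, Pow(Mul(2, C), -1)) = Mul(-106, Mul(Rational(1, 2), Pow(C, -1))) = Mul(-53, Pow(C, -1)))
Add(39333, Function('O')(Function('u')(12))) = Add(39333, Mul(-53, Pow(Add(Rational(-3, 8), Mul(Rational(1, 8), 12)), -1))) = Add(39333, Mul(-53, Pow(Add(Rational(-3, 8), Rational(3, 2)), -1))) = Add(39333, Mul(-53, Pow(Rational(9, 8), -1))) = Add(39333, Mul(-53, Rational(8, 9))) = Add(39333, Rational(-424, 9)) = Rational(353573, 9)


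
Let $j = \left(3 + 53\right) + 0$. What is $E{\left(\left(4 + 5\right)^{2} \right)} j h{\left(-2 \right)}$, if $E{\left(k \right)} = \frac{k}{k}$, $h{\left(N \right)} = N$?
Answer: $-112$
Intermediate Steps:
$E{\left(k \right)} = 1$
$j = 56$ ($j = 56 + 0 = 56$)
$E{\left(\left(4 + 5\right)^{2} \right)} j h{\left(-2 \right)} = 1 \cdot 56 \left(-2\right) = 56 \left(-2\right) = -112$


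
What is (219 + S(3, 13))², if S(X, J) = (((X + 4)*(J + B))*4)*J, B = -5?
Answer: 9803161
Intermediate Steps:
S(X, J) = 4*J*(-5 + J)*(4 + X) (S(X, J) = (((X + 4)*(J - 5))*4)*J = (((4 + X)*(-5 + J))*4)*J = (((-5 + J)*(4 + X))*4)*J = (4*(-5 + J)*(4 + X))*J = 4*J*(-5 + J)*(4 + X))
(219 + S(3, 13))² = (219 + 4*13*(-20 - 5*3 + 4*13 + 13*3))² = (219 + 4*13*(-20 - 15 + 52 + 39))² = (219 + 4*13*56)² = (219 + 2912)² = 3131² = 9803161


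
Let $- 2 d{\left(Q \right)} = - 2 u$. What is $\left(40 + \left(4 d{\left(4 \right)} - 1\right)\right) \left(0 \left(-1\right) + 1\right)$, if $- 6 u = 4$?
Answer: $\frac{109}{3} \approx 36.333$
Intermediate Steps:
$u = - \frac{2}{3}$ ($u = \left(- \frac{1}{6}\right) 4 = - \frac{2}{3} \approx -0.66667$)
$d{\left(Q \right)} = - \frac{2}{3}$ ($d{\left(Q \right)} = - \frac{\left(-2\right) \left(- \frac{2}{3}\right)}{2} = \left(- \frac{1}{2}\right) \frac{4}{3} = - \frac{2}{3}$)
$\left(40 + \left(4 d{\left(4 \right)} - 1\right)\right) \left(0 \left(-1\right) + 1\right) = \left(40 + \left(4 \left(- \frac{2}{3}\right) - 1\right)\right) \left(0 \left(-1\right) + 1\right) = \left(40 - \frac{11}{3}\right) \left(0 + 1\right) = \left(40 - \frac{11}{3}\right) 1 = \frac{109}{3} \cdot 1 = \frac{109}{3}$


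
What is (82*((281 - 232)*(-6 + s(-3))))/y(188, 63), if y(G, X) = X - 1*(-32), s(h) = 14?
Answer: 32144/95 ≈ 338.36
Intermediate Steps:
y(G, X) = 32 + X (y(G, X) = X + 32 = 32 + X)
(82*((281 - 232)*(-6 + s(-3))))/y(188, 63) = (82*((281 - 232)*(-6 + 14)))/(32 + 63) = (82*(49*8))/95 = (82*392)*(1/95) = 32144*(1/95) = 32144/95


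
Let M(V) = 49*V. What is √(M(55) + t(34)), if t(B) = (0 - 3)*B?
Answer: √2593 ≈ 50.922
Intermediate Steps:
t(B) = -3*B
√(M(55) + t(34)) = √(49*55 - 3*34) = √(2695 - 102) = √2593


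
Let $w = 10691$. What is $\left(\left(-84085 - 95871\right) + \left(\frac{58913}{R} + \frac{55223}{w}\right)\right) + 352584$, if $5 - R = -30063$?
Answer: $\frac{55494767208511}{321456988} \approx 1.7264 \cdot 10^{5}$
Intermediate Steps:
$R = 30068$ ($R = 5 - -30063 = 5 + 30063 = 30068$)
$\left(\left(-84085 - 95871\right) + \left(\frac{58913}{R} + \frac{55223}{w}\right)\right) + 352584 = \left(\left(-84085 - 95871\right) + \left(\frac{58913}{30068} + \frac{55223}{10691}\right)\right) + 352584 = \left(-179956 + \left(58913 \cdot \frac{1}{30068} + 55223 \cdot \frac{1}{10691}\right)\right) + 352584 = \left(-179956 + \left(\frac{58913}{30068} + \frac{55223}{10691}\right)\right) + 352584 = \left(-179956 + \frac{2290284047}{321456988}\right) + 352584 = - \frac{57845823448481}{321456988} + 352584 = \frac{55494767208511}{321456988}$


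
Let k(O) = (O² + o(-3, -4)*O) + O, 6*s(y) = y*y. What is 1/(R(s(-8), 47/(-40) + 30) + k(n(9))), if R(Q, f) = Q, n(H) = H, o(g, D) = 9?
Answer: 3/545 ≈ 0.0055046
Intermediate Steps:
s(y) = y²/6 (s(y) = (y*y)/6 = y²/6)
k(O) = O² + 10*O (k(O) = (O² + 9*O) + O = O² + 10*O)
1/(R(s(-8), 47/(-40) + 30) + k(n(9))) = 1/((⅙)*(-8)² + 9*(10 + 9)) = 1/((⅙)*64 + 9*19) = 1/(32/3 + 171) = 1/(545/3) = 3/545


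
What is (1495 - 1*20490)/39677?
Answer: -18995/39677 ≈ -0.47874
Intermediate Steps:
(1495 - 1*20490)/39677 = (1495 - 20490)*(1/39677) = -18995*1/39677 = -18995/39677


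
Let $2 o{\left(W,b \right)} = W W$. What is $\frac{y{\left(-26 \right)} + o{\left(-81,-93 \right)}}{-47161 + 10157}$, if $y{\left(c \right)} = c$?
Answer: $- \frac{6509}{74008} \approx -0.08795$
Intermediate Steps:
$o{\left(W,b \right)} = \frac{W^{2}}{2}$ ($o{\left(W,b \right)} = \frac{W W}{2} = \frac{W^{2}}{2}$)
$\frac{y{\left(-26 \right)} + o{\left(-81,-93 \right)}}{-47161 + 10157} = \frac{-26 + \frac{\left(-81\right)^{2}}{2}}{-47161 + 10157} = \frac{-26 + \frac{1}{2} \cdot 6561}{-37004} = \left(-26 + \frac{6561}{2}\right) \left(- \frac{1}{37004}\right) = \frac{6509}{2} \left(- \frac{1}{37004}\right) = - \frac{6509}{74008}$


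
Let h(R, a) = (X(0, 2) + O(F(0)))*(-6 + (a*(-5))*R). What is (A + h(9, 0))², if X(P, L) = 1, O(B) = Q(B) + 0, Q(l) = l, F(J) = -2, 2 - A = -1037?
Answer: 1092025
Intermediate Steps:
A = 1039 (A = 2 - 1*(-1037) = 2 + 1037 = 1039)
O(B) = B (O(B) = B + 0 = B)
h(R, a) = 6 + 5*R*a (h(R, a) = (1 - 2)*(-6 + (a*(-5))*R) = -(-6 + (-5*a)*R) = -(-6 - 5*R*a) = 6 + 5*R*a)
(A + h(9, 0))² = (1039 + (6 + 5*9*0))² = (1039 + (6 + 0))² = (1039 + 6)² = 1045² = 1092025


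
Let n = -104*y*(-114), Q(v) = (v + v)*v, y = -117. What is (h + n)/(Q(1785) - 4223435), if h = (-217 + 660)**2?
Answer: -1190903/2149015 ≈ -0.55416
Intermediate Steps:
Q(v) = 2*v**2 (Q(v) = (2*v)*v = 2*v**2)
h = 196249 (h = 443**2 = 196249)
n = -1387152 (n = -104*(-117)*(-114) = 12168*(-114) = -1387152)
(h + n)/(Q(1785) - 4223435) = (196249 - 1387152)/(2*1785**2 - 4223435) = -1190903/(2*3186225 - 4223435) = -1190903/(6372450 - 4223435) = -1190903/2149015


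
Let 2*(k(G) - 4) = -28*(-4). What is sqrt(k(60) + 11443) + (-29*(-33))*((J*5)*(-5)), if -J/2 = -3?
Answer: -143550 + sqrt(11503) ≈ -1.4344e+5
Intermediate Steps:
J = 6 (J = -2*(-3) = 6)
k(G) = 60 (k(G) = 4 + (-28*(-4))/2 = 4 + (1/2)*112 = 4 + 56 = 60)
sqrt(k(60) + 11443) + (-29*(-33))*((J*5)*(-5)) = sqrt(60 + 11443) + (-29*(-33))*((6*5)*(-5)) = sqrt(11503) + 957*(30*(-5)) = sqrt(11503) + 957*(-150) = sqrt(11503) - 143550 = -143550 + sqrt(11503)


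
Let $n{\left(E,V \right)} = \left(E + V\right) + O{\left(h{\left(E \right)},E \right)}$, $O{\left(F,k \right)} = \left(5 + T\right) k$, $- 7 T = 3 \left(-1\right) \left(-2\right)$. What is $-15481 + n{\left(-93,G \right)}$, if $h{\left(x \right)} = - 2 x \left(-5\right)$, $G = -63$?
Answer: $- \frac{112156}{7} \approx -16022.0$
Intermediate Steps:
$T = - \frac{6}{7}$ ($T = - \frac{3 \left(-1\right) \left(-2\right)}{7} = - \frac{\left(-3\right) \left(-2\right)}{7} = \left(- \frac{1}{7}\right) 6 = - \frac{6}{7} \approx -0.85714$)
$h{\left(x \right)} = 10 x$
$O{\left(F,k \right)} = \frac{29 k}{7}$ ($O{\left(F,k \right)} = \left(5 - \frac{6}{7}\right) k = \frac{29 k}{7}$)
$n{\left(E,V \right)} = V + \frac{36 E}{7}$ ($n{\left(E,V \right)} = \left(E + V\right) + \frac{29 E}{7} = V + \frac{36 E}{7}$)
$-15481 + n{\left(-93,G \right)} = -15481 + \left(-63 + \frac{36}{7} \left(-93\right)\right) = -15481 - \frac{3789}{7} = - \frac{112156}{7}$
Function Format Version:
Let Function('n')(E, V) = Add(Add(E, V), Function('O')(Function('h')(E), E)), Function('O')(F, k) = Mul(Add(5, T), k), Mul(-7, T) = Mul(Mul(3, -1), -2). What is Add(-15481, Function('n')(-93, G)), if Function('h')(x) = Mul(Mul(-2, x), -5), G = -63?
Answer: Rational(-112156, 7) ≈ -16022.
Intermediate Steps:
T = Rational(-6, 7) (T = Mul(Rational(-1, 7), Mul(Mul(3, -1), -2)) = Mul(Rational(-1, 7), Mul(-3, -2)) = Mul(Rational(-1, 7), 6) = Rational(-6, 7) ≈ -0.85714)
Function('h')(x) = Mul(10, x)
Function('O')(F, k) = Mul(Rational(29, 7), k) (Function('O')(F, k) = Mul(Add(5, Rational(-6, 7)), k) = Mul(Rational(29, 7), k))
Function('n')(E, V) = Add(V, Mul(Rational(36, 7), E)) (Function('n')(E, V) = Add(Add(E, V), Mul(Rational(29, 7), E)) = Add(V, Mul(Rational(36, 7), E)))
Add(-15481, Function('n')(-93, G)) = Add(-15481, Add(-63, Mul(Rational(36, 7), -93))) = Add(-15481, Add(-63, Rational(-3348, 7))) = Add(-15481, Rational(-3789, 7)) = Rational(-112156, 7)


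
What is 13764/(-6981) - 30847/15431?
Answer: -10967569/2762149 ≈ -3.9707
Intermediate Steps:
13764/(-6981) - 30847/15431 = 13764*(-1/6981) - 30847*1/15431 = -4588/2327 - 30847/15431 = -10967569/2762149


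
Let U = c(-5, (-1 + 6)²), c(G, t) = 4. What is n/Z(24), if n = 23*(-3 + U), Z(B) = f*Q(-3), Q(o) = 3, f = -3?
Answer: -23/9 ≈ -2.5556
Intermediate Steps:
U = 4
Z(B) = -9 (Z(B) = -3*3 = -9)
n = 23 (n = 23*(-3 + 4) = 23*1 = 23)
n/Z(24) = 23/(-9) = 23*(-⅑) = -23/9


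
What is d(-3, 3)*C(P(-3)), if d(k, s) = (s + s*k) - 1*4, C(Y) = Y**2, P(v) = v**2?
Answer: -810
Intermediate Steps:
d(k, s) = -4 + s + k*s (d(k, s) = (s + k*s) - 4 = -4 + s + k*s)
d(-3, 3)*C(P(-3)) = (-4 + 3 - 3*3)*((-3)**2)**2 = (-4 + 3 - 9)*9**2 = -10*81 = -810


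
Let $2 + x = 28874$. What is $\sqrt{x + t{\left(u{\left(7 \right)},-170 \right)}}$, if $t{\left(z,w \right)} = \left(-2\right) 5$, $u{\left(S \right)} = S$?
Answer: $\sqrt{28862} \approx 169.89$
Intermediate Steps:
$x = 28872$ ($x = -2 + 28874 = 28872$)
$t{\left(z,w \right)} = -10$
$\sqrt{x + t{\left(u{\left(7 \right)},-170 \right)}} = \sqrt{28872 - 10} = \sqrt{28862}$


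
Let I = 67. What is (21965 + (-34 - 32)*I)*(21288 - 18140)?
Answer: 55225364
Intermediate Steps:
(21965 + (-34 - 32)*I)*(21288 - 18140) = (21965 + (-34 - 32)*67)*(21288 - 18140) = (21965 - 66*67)*3148 = (21965 - 4422)*3148 = 17543*3148 = 55225364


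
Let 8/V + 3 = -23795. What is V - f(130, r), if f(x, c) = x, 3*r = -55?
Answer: -1546874/11899 ≈ -130.00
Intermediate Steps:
r = -55/3 (r = (⅓)*(-55) = -55/3 ≈ -18.333)
V = -4/11899 (V = 8/(-3 - 23795) = 8/(-23798) = 8*(-1/23798) = -4/11899 ≈ -0.00033616)
V - f(130, r) = -4/11899 - 1*130 = -4/11899 - 130 = -1546874/11899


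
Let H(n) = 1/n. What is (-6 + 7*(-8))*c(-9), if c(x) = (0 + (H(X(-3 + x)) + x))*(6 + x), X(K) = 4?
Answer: -3255/2 ≈ -1627.5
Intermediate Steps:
H(n) = 1/n
c(x) = (6 + x)*(1/4 + x) (c(x) = (0 + (1/4 + x))*(6 + x) = (1/4 + x)*(6 + x) = (6 + x)*(1/4 + x))
(-6 + 7*(-8))*c(-9) = (-6 + 7*(-8))*(3/2 + (-9)**2 + (25/4)*(-9)) = (-6 - 56)*(3/2 + 81 - 225/4) = -62*105/4 = -3255/2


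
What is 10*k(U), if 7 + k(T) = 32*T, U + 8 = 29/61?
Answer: -151150/61 ≈ -2477.9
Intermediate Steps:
U = -459/61 (U = -8 + 29/61 = -459/61 ≈ -7.5246)
k(T) = -7 + 32*T
10*k(U) = 10*(-7 + 32*(-459/61)) = 10*(-7 - 14688/61) = 10*(-15115/61) = -151150/61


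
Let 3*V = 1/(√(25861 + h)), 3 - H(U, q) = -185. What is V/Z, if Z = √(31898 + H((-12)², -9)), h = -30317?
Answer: -I*√8935951/107231412 ≈ -2.7877e-5*I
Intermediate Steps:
H(U, q) = 188 (H(U, q) = 3 - 1*(-185) = 3 + 185 = 188)
Z = √32086 (Z = √(31898 + 188) = √32086 ≈ 179.13)
V = -I*√1114/6684 (V = 1/(3*(√(25861 - 30317))) = 1/(3*(√(-4456))) = 1/(3*((2*I*√1114))) = (-I*√1114/2228)/3 = -I*√1114/6684 ≈ -0.0049935*I)
V/Z = (-I*√1114/6684)/(√32086) = (-I*√1114/6684)*(√32086/32086) = -I*√8935951/107231412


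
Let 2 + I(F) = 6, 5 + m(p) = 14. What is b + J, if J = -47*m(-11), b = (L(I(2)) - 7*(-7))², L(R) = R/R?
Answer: 2077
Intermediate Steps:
m(p) = 9 (m(p) = -5 + 14 = 9)
I(F) = 4 (I(F) = -2 + 6 = 4)
L(R) = 1
b = 2500 (b = (1 - 7*(-7))² = (1 + 49)² = 50² = 2500)
J = -423 (J = -47*9 = -423)
b + J = 2500 - 423 = 2077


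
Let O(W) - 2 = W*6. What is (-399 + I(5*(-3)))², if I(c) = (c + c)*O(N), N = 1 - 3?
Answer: 9801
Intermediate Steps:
N = -2
O(W) = 2 + 6*W (O(W) = 2 + W*6 = 2 + 6*W)
I(c) = -20*c (I(c) = (c + c)*(2 + 6*(-2)) = (2*c)*(2 - 12) = (2*c)*(-10) = -20*c)
(-399 + I(5*(-3)))² = (-399 - 100*(-3))² = (-399 - 20*(-15))² = (-399 + 300)² = (-99)² = 9801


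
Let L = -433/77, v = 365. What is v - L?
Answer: 28538/77 ≈ 370.62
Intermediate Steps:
L = -433/77 (L = -433*1/77 = -433/77 ≈ -5.6234)
v - L = 365 - 1*(-433/77) = 365 + 433/77 = 28538/77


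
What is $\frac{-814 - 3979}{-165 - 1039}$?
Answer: $\frac{4793}{1204} \approx 3.9809$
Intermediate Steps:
$\frac{-814 - 3979}{-165 - 1039} = - \frac{4793}{-1204} = \left(-4793\right) \left(- \frac{1}{1204}\right) = \frac{4793}{1204}$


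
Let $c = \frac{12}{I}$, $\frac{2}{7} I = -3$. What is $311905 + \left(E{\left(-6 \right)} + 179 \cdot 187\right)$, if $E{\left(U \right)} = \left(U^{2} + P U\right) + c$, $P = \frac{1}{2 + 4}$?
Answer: $\frac{2417883}{7} \approx 3.4541 \cdot 10^{5}$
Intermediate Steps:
$I = - \frac{21}{2}$ ($I = \frac{7}{2} \left(-3\right) = - \frac{21}{2} \approx -10.5$)
$c = - \frac{8}{7}$ ($c = \frac{12}{- \frac{21}{2}} = 12 \left(- \frac{2}{21}\right) = - \frac{8}{7} \approx -1.1429$)
$P = \frac{1}{6} \approx 0.16667$
$E{\left(U \right)} = - \frac{8}{7} + U^{2} + \frac{U}{6}$ ($E{\left(U \right)} = \left(U^{2} + \frac{U}{6}\right) - \frac{8}{7} = - \frac{8}{7} + U^{2} + \frac{U}{6}$)
$311905 + \left(E{\left(-6 \right)} + 179 \cdot 187\right) = 311905 + \left(\left(- \frac{8}{7} + \left(-6\right)^{2} + \frac{1}{6} \left(-6\right)\right) + 179 \cdot 187\right) = 311905 + \left(\left(- \frac{8}{7} + 36 - 1\right) + 33473\right) = 311905 + \left(\frac{237}{7} + 33473\right) = 311905 + \frac{234548}{7} = \frac{2417883}{7}$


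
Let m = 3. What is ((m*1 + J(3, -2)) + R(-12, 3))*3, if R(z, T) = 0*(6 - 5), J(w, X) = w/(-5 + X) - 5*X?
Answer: 264/7 ≈ 37.714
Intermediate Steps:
J(w, X) = -5*X + w/(-5 + X) (J(w, X) = w/(-5 + X) - 5*X = -5*X + w/(-5 + X))
R(z, T) = 0 (R(z, T) = 0*1 = 0)
((m*1 + J(3, -2)) + R(-12, 3))*3 = ((3*1 + (3 - 5*(-2)² + 25*(-2))/(-5 - 2)) + 0)*3 = ((3 + (3 - 5*4 - 50)/(-7)) + 0)*3 = ((3 - (3 - 20 - 50)/7) + 0)*3 = ((3 - ⅐*(-67)) + 0)*3 = ((3 + 67/7) + 0)*3 = (88/7 + 0)*3 = (88/7)*3 = 264/7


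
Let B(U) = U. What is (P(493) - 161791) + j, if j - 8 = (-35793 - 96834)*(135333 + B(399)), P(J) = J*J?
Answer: -18001646698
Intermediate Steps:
P(J) = J²
j = -18001727956 (j = 8 + (-35793 - 96834)*(135333 + 399) = 8 - 132627*135732 = 8 - 18001727964 = -18001727956)
(P(493) - 161791) + j = (493² - 161791) - 18001727956 = (243049 - 161791) - 18001727956 = 81258 - 18001727956 = -18001646698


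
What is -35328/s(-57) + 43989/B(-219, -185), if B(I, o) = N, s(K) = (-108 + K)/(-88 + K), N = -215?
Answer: -1718773/55 ≈ -31250.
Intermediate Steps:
s(K) = (-108 + K)/(-88 + K)
B(I, o) = -215
-35328/s(-57) + 43989/B(-219, -185) = -35328*(-88 - 57)/(-108 - 57) + 43989/(-215) = -35328/(-165/(-145)) + 43989*(-1/215) = -35328/((-1/145*(-165))) - 1023/5 = -35328/33/29 - 1023/5 = -35328*29/33 - 1023/5 = -341504/11 - 1023/5 = -1718773/55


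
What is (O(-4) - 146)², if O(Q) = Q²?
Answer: 16900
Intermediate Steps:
(O(-4) - 146)² = ((-4)² - 146)² = (16 - 146)² = (-130)² = 16900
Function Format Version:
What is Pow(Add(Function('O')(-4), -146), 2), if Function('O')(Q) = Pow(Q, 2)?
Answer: 16900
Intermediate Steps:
Pow(Add(Function('O')(-4), -146), 2) = Pow(Add(Pow(-4, 2), -146), 2) = Pow(Add(16, -146), 2) = Pow(-130, 2) = 16900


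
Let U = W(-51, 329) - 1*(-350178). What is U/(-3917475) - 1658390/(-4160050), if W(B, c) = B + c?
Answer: 100775737649/325937837475 ≈ 0.30919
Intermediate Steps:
U = 350456 (U = (-51 + 329) - 1*(-350178) = 278 + 350178 = 350456)
U/(-3917475) - 1658390/(-4160050) = 350456/(-3917475) - 1658390/(-4160050) = 350456*(-1/3917475) - 1658390*(-1/4160050) = -350456/3917475 + 165839/416005 = 100775737649/325937837475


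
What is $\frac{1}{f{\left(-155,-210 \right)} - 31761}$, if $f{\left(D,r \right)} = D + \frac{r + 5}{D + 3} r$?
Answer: $- \frac{76}{2447141} \approx -3.1057 \cdot 10^{-5}$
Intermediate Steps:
$f{\left(D,r \right)} = D + \frac{r \left(5 + r\right)}{3 + D}$ ($f{\left(D,r \right)} = D + \frac{5 + r}{3 + D} r = D + \frac{r \left(5 + r\right)}{3 + D}$)
$\frac{1}{f{\left(-155,-210 \right)} - 31761} = \frac{1}{\frac{\left(-155\right)^{2} + \left(-210\right)^{2} + 3 \left(-155\right) + 5 \left(-210\right)}{3 - 155} - 31761} = \frac{1}{\frac{24025 + 44100 - 465 - 1050}{-152} - 31761} = \frac{1}{\left(- \frac{1}{152}\right) 66610 - 31761} = \frac{1}{- \frac{33305}{76} - 31761} = \frac{1}{- \frac{2447141}{76}} = - \frac{76}{2447141}$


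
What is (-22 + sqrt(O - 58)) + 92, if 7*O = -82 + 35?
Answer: 70 + I*sqrt(3171)/7 ≈ 70.0 + 8.0445*I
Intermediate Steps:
O = -47/7 (O = (-82 + 35)/7 = (1/7)*(-47) = -47/7 ≈ -6.7143)
(-22 + sqrt(O - 58)) + 92 = (-22 + sqrt(-47/7 - 58)) + 92 = (-22 + sqrt(-453/7)) + 92 = (-22 + I*sqrt(3171)/7) + 92 = 70 + I*sqrt(3171)/7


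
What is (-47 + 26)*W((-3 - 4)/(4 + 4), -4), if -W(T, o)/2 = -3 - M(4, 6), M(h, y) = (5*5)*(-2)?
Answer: 1974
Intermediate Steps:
M(h, y) = -50 (M(h, y) = 25*(-2) = -50)
W(T, o) = -94 (W(T, o) = -2*(-3 - 1*(-50)) = -2*(-3 + 50) = -2*47 = -94)
(-47 + 26)*W((-3 - 4)/(4 + 4), -4) = (-47 + 26)*(-94) = -21*(-94) = 1974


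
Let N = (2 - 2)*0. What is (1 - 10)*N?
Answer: 0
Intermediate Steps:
N = 0 (N = 0*0 = 0)
(1 - 10)*N = (1 - 10)*0 = -9*0 = 0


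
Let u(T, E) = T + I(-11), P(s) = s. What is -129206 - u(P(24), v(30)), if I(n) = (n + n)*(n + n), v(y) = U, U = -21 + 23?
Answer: -129714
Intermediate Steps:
U = 2
v(y) = 2
I(n) = 4*n² (I(n) = (2*n)*(2*n) = 4*n²)
u(T, E) = 484 + T (u(T, E) = T + 4*(-11)² = T + 4*121 = T + 484 = 484 + T)
-129206 - u(P(24), v(30)) = -129206 - (484 + 24) = -129206 - 1*508 = -129206 - 508 = -129714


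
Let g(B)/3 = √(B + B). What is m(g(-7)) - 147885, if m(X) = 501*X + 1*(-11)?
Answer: -147896 + 1503*I*√14 ≈ -1.479e+5 + 5623.7*I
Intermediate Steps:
g(B) = 3*√2*√B (g(B) = 3*√(B + B) = 3*√(2*B) = 3*(√2*√B) = 3*√2*√B)
m(X) = -11 + 501*X (m(X) = 501*X - 11 = -11 + 501*X)
m(g(-7)) - 147885 = (-11 + 501*(3*√2*√(-7))) - 147885 = (-11 + 501*(3*√2*(I*√7))) - 147885 = (-11 + 501*(3*I*√14)) - 147885 = (-11 + 1503*I*√14) - 147885 = -147896 + 1503*I*√14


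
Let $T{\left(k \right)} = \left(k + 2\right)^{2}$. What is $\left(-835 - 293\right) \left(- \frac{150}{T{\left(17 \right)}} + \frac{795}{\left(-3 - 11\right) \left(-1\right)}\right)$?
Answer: $- \frac{160680780}{2527} \approx -63586.0$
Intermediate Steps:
$T{\left(k \right)} = \left(2 + k\right)^{2}$
$\left(-835 - 293\right) \left(- \frac{150}{T{\left(17 \right)}} + \frac{795}{\left(-3 - 11\right) \left(-1\right)}\right) = \left(-835 - 293\right) \left(- \frac{150}{\left(2 + 17\right)^{2}} + \frac{795}{\left(-3 - 11\right) \left(-1\right)}\right) = - 1128 \left(- \frac{150}{19^{2}} + \frac{795}{\left(-14\right) \left(-1\right)}\right) = - 1128 \left(- \frac{150}{361} + \frac{795}{14}\right) = \left(-1128\right) \frac{284895}{5054} = - \frac{160680780}{2527}$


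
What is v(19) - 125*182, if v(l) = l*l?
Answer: -22389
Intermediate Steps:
v(l) = l**2
v(19) - 125*182 = 19**2 - 125*182 = 361 - 22750 = -22389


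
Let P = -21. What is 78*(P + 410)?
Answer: 30342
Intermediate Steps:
78*(P + 410) = 78*(-21 + 410) = 78*389 = 30342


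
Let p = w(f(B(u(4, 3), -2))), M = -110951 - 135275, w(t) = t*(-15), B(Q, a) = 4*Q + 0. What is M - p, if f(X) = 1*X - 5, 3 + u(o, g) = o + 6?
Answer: -245881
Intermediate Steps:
u(o, g) = 3 + o (u(o, g) = -3 + (o + 6) = -3 + (6 + o) = 3 + o)
B(Q, a) = 4*Q
f(X) = -5 + X (f(X) = X - 5 = -5 + X)
w(t) = -15*t
M = -246226
p = -345 (p = -15*(-5 + 4*(3 + 4)) = -15*(-5 + 4*7) = -15*(-5 + 28) = -15*23 = -345)
M - p = -246226 - 1*(-345) = -246226 + 345 = -245881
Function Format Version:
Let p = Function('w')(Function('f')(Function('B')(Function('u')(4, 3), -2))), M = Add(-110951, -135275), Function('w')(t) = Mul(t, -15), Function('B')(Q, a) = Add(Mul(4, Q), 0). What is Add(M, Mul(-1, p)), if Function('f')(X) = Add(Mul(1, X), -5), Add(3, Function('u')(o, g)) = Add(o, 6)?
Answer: -245881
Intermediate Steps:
Function('u')(o, g) = Add(3, o) (Function('u')(o, g) = Add(-3, Add(o, 6)) = Add(-3, Add(6, o)) = Add(3, o))
Function('B')(Q, a) = Mul(4, Q)
Function('f')(X) = Add(-5, X) (Function('f')(X) = Add(X, -5) = Add(-5, X))
Function('w')(t) = Mul(-15, t)
M = -246226
p = -345 (p = Mul(-15, Add(-5, Mul(4, Add(3, 4)))) = Mul(-15, Add(-5, Mul(4, 7))) = Mul(-15, Add(-5, 28)) = Mul(-15, 23) = -345)
Add(M, Mul(-1, p)) = Add(-246226, Mul(-1, -345)) = Add(-246226, 345) = -245881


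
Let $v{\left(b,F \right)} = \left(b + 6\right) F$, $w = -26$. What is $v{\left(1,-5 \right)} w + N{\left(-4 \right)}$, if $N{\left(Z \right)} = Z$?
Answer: $906$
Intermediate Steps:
$v{\left(b,F \right)} = F \left(6 + b\right)$ ($v{\left(b,F \right)} = \left(6 + b\right) F = F \left(6 + b\right)$)
$v{\left(1,-5 \right)} w + N{\left(-4 \right)} = - 5 \left(6 + 1\right) \left(-26\right) - 4 = \left(-5\right) 7 \left(-26\right) - 4 = \left(-35\right) \left(-26\right) - 4 = 910 - 4 = 906$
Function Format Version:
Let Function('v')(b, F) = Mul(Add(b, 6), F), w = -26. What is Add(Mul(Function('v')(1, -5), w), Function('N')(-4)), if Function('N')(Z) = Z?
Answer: 906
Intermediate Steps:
Function('v')(b, F) = Mul(F, Add(6, b)) (Function('v')(b, F) = Mul(Add(6, b), F) = Mul(F, Add(6, b)))
Add(Mul(Function('v')(1, -5), w), Function('N')(-4)) = Add(Mul(Mul(-5, Add(6, 1)), -26), -4) = Add(Mul(Mul(-5, 7), -26), -4) = Add(Mul(-35, -26), -4) = Add(910, -4) = 906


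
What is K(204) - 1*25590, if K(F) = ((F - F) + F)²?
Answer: 16026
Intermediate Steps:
K(F) = F² (K(F) = (0 + F)² = F²)
K(204) - 1*25590 = 204² - 1*25590 = 41616 - 25590 = 16026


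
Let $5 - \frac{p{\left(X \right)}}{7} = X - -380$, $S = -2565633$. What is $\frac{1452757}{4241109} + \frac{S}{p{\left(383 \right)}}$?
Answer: $\frac{1555548219377}{3214760622} \approx 483.88$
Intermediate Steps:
$p{\left(X \right)} = -2625 - 7 X$ ($p{\left(X \right)} = 35 - 7 \left(X - -380\right) = 35 - 7 \left(X + 380\right) = 35 - 7 \left(380 + X\right) = 35 - \left(2660 + 7 X\right) = -2625 - 7 X$)
$\frac{1452757}{4241109} + \frac{S}{p{\left(383 \right)}} = \frac{1452757}{4241109} - \frac{2565633}{-2625 - 2681} = 1452757 \cdot \frac{1}{4241109} - \frac{2565633}{-2625 - 2681} = \frac{1452757}{4241109} - \frac{2565633}{-5306} = \frac{1452757}{4241109} - - \frac{366519}{758} = \frac{1452757}{4241109} + \frac{366519}{758} = \frac{1555548219377}{3214760622}$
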